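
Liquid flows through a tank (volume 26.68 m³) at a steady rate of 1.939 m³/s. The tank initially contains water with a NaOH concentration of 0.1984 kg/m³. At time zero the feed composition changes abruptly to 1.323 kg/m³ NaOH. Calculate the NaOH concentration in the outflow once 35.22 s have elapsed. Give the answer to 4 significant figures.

Mass balance on the solute (V constant): V dC/dt = Q(C_in − C).
Rewrite as dC/dt + C/τ = C_in/τ, τ = V/Q = 13.7597 s.
This is linear first-order; C(t) = C_in + (C₀ − C_in) e^(−t/τ).
C(35.22) = 1.323 + (0.1984 − 1.323)·e^(−35.22/13.7597) = 1.323 + (-1.12460)·0.0773315 = 1.23603 kg/m³.

1.236 kg/m³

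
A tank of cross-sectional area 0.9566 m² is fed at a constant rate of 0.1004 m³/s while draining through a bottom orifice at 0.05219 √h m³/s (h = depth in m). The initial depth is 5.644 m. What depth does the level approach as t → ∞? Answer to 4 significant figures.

3.701 m

Level balance: A dh/dt = 0.1004 − 0.05219 √h. Setting dh/dt = 0:
Q_in = 0.05219 √h_ss ⇒ √h_ss = 0.1004/0.05219 = 1.92374.
h_ss = 1.92374² = 3.70078 m. (Since h₀ = 5.644 m > h_ss, the level will fall toward this value.)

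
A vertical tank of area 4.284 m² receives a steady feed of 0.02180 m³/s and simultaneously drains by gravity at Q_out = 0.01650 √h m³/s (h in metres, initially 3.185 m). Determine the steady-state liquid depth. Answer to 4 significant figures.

1.746 m

Level balance: A dh/dt = 0.02180 − 0.01650 √h. Setting dh/dt = 0:
Q_in = 0.01650 √h_ss ⇒ √h_ss = 0.02180/0.01650 = 1.32121.
h_ss = 1.32121² = 1.74560 m. (Since h₀ = 3.185 m > h_ss, the level will fall toward this value.)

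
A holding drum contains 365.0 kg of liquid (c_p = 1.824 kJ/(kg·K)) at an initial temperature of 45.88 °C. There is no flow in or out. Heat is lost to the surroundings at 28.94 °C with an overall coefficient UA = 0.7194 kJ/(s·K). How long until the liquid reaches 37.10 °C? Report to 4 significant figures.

676.0 s

Energy balance: M c_p dT/dt = −UA(T − T_amb).
τ = M c_p/UA = 925.438 s; T_ss = T_amb = 28.9400 °C.
T(t) = T_ss + (T₀ − T_ss)e^(−t/τ); set T = 37.10:
t = −τ ln[(T − T_ss)/(T₀ − T_ss)] = −925.438 · ln(0.481700) = 675.971 s.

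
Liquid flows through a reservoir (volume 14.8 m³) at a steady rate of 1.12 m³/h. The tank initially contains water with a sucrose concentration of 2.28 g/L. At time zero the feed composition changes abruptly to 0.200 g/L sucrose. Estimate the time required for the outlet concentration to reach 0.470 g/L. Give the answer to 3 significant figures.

27.0 h

Unsteady species balance (constant V, well mixed): V dC/dt = Q(C_in − C), so τ = V/Q = 13.214 h.
C(t) = C_in + (C₀ − C_in) e^(−t/τ). Set C = 0.470 and solve for t:
e^(−t/τ) = (C − C_in)/(C₀ − C_in) = (0.470 − 0.200)/(2.28 − 0.200) = 0.12981
t = −τ ln(…) = 13.214 × 2.0417 = 26.980 h.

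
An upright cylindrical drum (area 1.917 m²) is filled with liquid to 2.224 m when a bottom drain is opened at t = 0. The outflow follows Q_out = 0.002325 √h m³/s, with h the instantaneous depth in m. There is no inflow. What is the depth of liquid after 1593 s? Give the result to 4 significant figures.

0.2759 m

With no inflow, A dh/dt = −0.002325 √h.
This is separable: 2 d(√h)/dt = −0.002325/A, so √h = √h₀ − (0.002325/(2A)) t.
√h = √2.224 − 0.002325·1593/(2·1.917) = 1.49131 − 0.966021 = 0.525287.
h = 0.525287² = 0.275926 m.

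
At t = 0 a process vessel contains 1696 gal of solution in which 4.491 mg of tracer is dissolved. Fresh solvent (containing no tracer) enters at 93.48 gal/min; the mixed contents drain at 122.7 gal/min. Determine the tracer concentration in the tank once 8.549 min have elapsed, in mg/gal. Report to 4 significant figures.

0.001591 mg/gal

Let m(t) be the amount of tracer. Volume: V(t) = V₀ + (Q_in − Q_out) t = 1696 − 29.2200 t; V(8.549) = 1446.20 gal.
No tracer enters, so dm/dt = −Q_out · (m/V).
dm/m = −Q_out dt/(V₀ − 29.2200 t); integrating gives ln(m/m₀) = −(Q_out/(Q_in−Q_out)) ln(V/V₀).
m = m₀ (V₀/V)^(Q_out/(Q_in−Q_out)) = 4.491 × (1696/1446.20)^(-4.19918) = 2.30021 mg.
C = m/V = 2.30021/1446.20 = 0.00159052 mg/gal.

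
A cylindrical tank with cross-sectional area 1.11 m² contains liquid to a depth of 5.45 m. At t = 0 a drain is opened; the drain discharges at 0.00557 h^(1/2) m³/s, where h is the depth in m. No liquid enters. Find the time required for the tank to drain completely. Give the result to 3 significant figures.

A dh/dt = −Q_out = −0.00557 √h.
This is separable: 2 d(√h)/dt = −0.00557/A, so √h = √h₀ − (0.00557/(2A)) t.
Set h = 0: 2√h₀ = (0.00557/A) t_empty ⇒ t_empty = 2A√h₀/0.00557.
t_empty = 2·1.11·√5.45/0.00557 = 2.2200·2.3345/0.00557 = 930.46 s.

930 s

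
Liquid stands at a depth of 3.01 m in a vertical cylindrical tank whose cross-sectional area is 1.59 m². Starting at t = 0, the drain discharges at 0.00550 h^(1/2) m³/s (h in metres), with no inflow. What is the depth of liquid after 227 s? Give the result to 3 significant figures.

A dh/dt = −Q_out = −0.00550 √h.
This is separable: 2 d(√h)/dt = −0.00550/A, so √h = √h₀ − (0.00550/(2A)) t.
√h = √3.01 − 0.00550·227/(2·1.59) = 1.7349 − 0.39261 = 1.3423.
h = 1.3423² = 1.8018 m.

1.80 m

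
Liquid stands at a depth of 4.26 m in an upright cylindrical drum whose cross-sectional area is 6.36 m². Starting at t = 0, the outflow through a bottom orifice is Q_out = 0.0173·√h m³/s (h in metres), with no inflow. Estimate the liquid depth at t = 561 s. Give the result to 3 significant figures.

With no inflow, A dh/dt = −0.0173 √h.
This is separable: 2 d(√h)/dt = −0.0173/A, so √h = √h₀ − (0.0173/(2A)) t.
√h = √4.26 − 0.0173·561/(2·6.36) = 2.0640 − 0.76300 = 1.3010.
h = 1.3010² = 1.6926 m.

1.69 m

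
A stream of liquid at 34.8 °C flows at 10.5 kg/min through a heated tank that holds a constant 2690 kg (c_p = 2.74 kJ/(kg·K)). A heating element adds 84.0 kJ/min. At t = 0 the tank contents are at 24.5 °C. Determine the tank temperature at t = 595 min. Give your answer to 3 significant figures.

M c_p dT/dt = ṁ c_p (T_in − T) + Q̇.
Rearrange: dT/dt = (T_ss − T)/τ with τ = M/ṁ = 256.19 min and T_ss = T_in + Q̇/(ṁ c_p) = 37.720 °C.
This is linear first-order; T(t) = T_ss + (T₀ − T_ss) e^(−t/τ).
T(595) = 37.720 + (-13.220)·e^(−595/256.19) = 37.720 + (-13.220)·0.098029 = 36.424 °C.

36.4 °C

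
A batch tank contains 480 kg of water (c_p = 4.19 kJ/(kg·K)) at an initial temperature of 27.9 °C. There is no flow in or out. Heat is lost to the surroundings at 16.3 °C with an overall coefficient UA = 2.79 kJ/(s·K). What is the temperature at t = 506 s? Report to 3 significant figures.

22.0 °C

Lumped-capacitance energy balance: M c_p dT/dt = UA(T_amb − T).
dT/dt = (T_ss − T)/τ with T_ss = T_amb = 16.300 °C, τ = M c_p/UA = 480·4.19/2.79 = 720.86 s.
Integrating: T(t) = T_ss + (T₀ − T_ss) e^(−t/τ).
T(506) = 16.300 + (11.600)·0.49562 = 22.049 °C.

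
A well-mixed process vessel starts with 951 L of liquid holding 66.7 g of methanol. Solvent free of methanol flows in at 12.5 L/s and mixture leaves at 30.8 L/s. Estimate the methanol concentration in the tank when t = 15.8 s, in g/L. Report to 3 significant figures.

0.0548 g/L

Total volume: dV/dt = Q_in − Q_out = -18.300 L/s, so V(t) = 951 − 18.300 t and V(15.8) = 661.86 L.
Species balance (pure solvent in): dm/dt = −Q_out · m/V(t).
dm/m = −Q_out dt/(V₀ − 18.300 t); integrating gives ln(m/m₀) = −(Q_out/(Q_in−Q_out)) ln(V/V₀).
m = m₀ (V₀/V)^(Q_out/(Q_in−Q_out)) = 66.7 × (951/661.86)^(-1.6831) = 36.240 g.
C = m/V = 36.240/661.86 = 0.054755 g/L.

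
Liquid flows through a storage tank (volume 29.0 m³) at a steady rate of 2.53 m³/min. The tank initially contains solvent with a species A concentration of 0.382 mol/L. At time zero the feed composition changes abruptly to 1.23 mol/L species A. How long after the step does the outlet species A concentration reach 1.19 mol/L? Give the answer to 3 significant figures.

35.0 min

Unsteady species balance (constant V, well mixed): V dC/dt = Q(C_in − C), so τ = V/Q = 11.462 min.
C(t) = C_in + (C₀ − C_in) e^(−t/τ). Set C = 1.19 and solve for t:
e^(−t/τ) = (C − C_in)/(C₀ − C_in) = (1.19 − 1.23)/(0.382 − 1.23) = 0.047170
t = −τ ln(…) = 11.462 × 3.0540 = 35.006 min.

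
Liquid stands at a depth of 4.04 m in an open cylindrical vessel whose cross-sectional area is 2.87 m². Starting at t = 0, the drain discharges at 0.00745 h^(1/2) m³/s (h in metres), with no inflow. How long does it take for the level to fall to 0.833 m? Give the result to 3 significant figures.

With no inflow, A dh/dt = −0.00745 √h.
∫ h^(−1/2) dh = −(0.00745/A) ∫ dt, giving 2√h = 2√h₀ − (0.00745/A) t.
t = 2A(√h₀ − √h)/0.00745 = 2·2.87·(√4.04 − √0.833)/0.00745
  = 5.7400 × (2.0100 − 0.91269) / 0.00745 = 845.43 s.

845 s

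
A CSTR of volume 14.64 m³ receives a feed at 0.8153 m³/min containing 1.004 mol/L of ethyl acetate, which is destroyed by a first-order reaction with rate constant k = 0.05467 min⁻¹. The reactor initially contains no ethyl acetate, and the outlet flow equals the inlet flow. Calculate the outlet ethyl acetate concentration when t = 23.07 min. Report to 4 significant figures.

Accumulation = in − out − consumed: V dC/dt = Q C_in − Q C − k V C.
This is linear with rate a = Q/V + k = 0.110360 min⁻¹.
C_ss = Q C_in/(Q + kV) = 0.506639 mol/L; C(t) = C_ss + (C₀ − C_ss) e^(−a t).
C(23.07) = 0.506639 + (-0.506639)·e^(−0.110360·23.07) = 0.506639 + (-0.506639)·0.0783944 = 0.466922 mol/L.

0.4669 mol/L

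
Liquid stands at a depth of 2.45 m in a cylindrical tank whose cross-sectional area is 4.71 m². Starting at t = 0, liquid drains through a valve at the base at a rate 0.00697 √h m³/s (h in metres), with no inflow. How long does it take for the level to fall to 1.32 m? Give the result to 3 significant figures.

A dh/dt = −Q_out = −0.00697 √h.
This is separable: 2 d(√h)/dt = −0.00697/A, so √h = √h₀ − (0.00697/(2A)) t.
t = 2A(√h₀ − √h)/0.00697 = 2·4.71·(√2.45 − √1.32)/0.00697
  = 9.4200 × (1.5652 − 1.1489) / 0.00697 = 562.68 s.

563 s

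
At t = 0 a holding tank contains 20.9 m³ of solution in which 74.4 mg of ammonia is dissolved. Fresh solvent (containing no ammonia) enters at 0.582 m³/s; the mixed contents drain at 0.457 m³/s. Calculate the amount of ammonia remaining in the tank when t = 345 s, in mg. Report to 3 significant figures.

Total volume: dV/dt = Q_in − Q_out = 0.12500 m³/s, so V(t) = 20.9 + 0.12500 t and V(345) = 64.025 m³.
Species balance (pure solvent in): dm/dt = −Q_out · m/V(t).
dm/m = −Q_out dt/(V₀ + 0.12500 t); integrating gives ln(m/m₀) = −(Q_out/(Q_in−Q_out)) ln(V/V₀).
m = m₀ (V₀/V)^(Q_out/(Q_in−Q_out)) = 74.4 × (20.9/64.025)^(3.6560) = 1.2417 mg.

1.24 mg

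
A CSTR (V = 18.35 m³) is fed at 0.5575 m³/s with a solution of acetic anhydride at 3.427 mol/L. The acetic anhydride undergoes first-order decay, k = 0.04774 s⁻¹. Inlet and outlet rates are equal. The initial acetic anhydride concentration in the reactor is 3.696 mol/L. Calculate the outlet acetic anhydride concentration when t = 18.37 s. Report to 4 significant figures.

Accumulation = in − out − consumed: V dC/dt = Q C_in − Q C − k V C.
dC/dt = (Q/V) C_in − (Q/V + k) C; effective rate a = Q/V + k = 0.0303815 + 0.04774 = 0.0781215 s⁻¹.
C_ss = Q C_in/(Q + kV) = 1.33276 mol/L; C(t) = C_ss + (C₀ − C_ss) e^(−a t).
C(18.37) = 1.33276 + (2.36324)·e^(−0.0781215·18.37) = 1.33276 + (2.36324)·0.238094 = 1.89543 mol/L.

1.895 mol/L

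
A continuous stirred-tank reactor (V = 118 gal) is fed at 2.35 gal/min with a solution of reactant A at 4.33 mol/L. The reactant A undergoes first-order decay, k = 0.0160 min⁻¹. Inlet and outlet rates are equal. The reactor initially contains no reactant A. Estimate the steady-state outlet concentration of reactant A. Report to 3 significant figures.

2.40 mol/L

Species balance: V dC/dt = Q C_in − Q C − k V C.
At steady state: 0 = Q C_in − (Q + kV) C_ss, so C_ss = Q C_in/(Q + kV).
C_ss = 2.35·4.33/(2.35 + 0.0160·118) = 10.176/4.2380 = 2.4010 mol/L.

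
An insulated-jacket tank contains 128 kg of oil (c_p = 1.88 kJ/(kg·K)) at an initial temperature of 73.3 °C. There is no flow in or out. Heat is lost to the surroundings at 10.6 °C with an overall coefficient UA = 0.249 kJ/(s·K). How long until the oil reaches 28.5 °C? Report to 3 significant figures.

1210 s

M c_p dT/dt = −UA(T − T_amb).
τ = M c_p/UA = 966.43 s; T_ss = T_amb = 10.600 °C.
T(t) = T_ss + (T₀ − T_ss)e^(−t/τ); set T = 28.5:
t = −τ ln[(T − T_ss)/(T₀ − T_ss)] = −966.43 · ln(0.28549) = 1211.5 s.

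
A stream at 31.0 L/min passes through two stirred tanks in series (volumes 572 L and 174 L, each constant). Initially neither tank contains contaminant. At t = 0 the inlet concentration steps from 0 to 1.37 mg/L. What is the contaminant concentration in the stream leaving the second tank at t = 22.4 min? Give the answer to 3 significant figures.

Species balance on tank i: dCᵢ/dt = (Cᵢ₋₁ − Cᵢ)/τᵢ with τᵢ = Vᵢ/Q.
τ₁ = 572/31.0 = 18.452 min; τ₂ = 174/31.0 = 5.6129 min.
Tank 1: C₁ = C_in(1 − e^(−t/τ₁)). Tank 2 (τ₁ ≠ τ₂): C₂ = C_in[1 − (τ₁ e^(−t/τ₁) − τ₂ e^(−t/τ₂))/(τ₁ − τ₂)].
At t = 22.4: e^(−t/τ₁) = 0.29701, e^(−t/τ₂) = 0.018485.
C₂ = 1.37·[1 − (18.452·0.29701 − 5.6129·0.018485)/(12.839)] = 1.37·0.58122 = 0.79627 mg/L.

0.796 mg/L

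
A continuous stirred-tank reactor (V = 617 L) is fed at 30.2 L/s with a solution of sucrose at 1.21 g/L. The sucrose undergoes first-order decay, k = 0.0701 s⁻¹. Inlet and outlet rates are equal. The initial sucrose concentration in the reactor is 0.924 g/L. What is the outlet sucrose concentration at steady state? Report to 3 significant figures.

0.497 g/L

Species balance: V dC/dt = Q C_in − Q C − k V C.
At steady state: 0 = Q C_in − (Q + kV) C_ss, so C_ss = Q C_in/(Q + kV).
C_ss = 30.2·1.21/(30.2 + 0.0701·617) = 36.542/73.452 = 0.49750 g/L.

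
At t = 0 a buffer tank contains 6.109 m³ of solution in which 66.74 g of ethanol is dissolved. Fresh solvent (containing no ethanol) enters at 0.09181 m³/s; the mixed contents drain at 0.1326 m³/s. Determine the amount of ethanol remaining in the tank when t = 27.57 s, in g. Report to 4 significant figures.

34.45 g

Total volume: dV/dt = Q_in − Q_out = -0.0407900 m³/s, so V(t) = 6.109 − 0.0407900 t and V(27.57) = 4.98442 m³.
No ethanol enters, so dm/dt = −Q_out · (m/V).
dm/m = −Q_out dt/(V₀ − 0.0407900 t); integrating gives ln(m/m₀) = −(Q_out/(Q_in−Q_out)) ln(V/V₀).
m = m₀ (V₀/V)^(Q_out/(Q_in−Q_out)) = 66.74 × (6.109/4.98442)^(-3.25080) = 34.4477 g.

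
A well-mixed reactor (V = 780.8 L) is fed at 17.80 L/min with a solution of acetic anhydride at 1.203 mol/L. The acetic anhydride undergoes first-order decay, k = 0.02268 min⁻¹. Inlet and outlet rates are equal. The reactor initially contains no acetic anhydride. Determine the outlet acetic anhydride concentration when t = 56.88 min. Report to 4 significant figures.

0.5577 mol/L

Species balance: V dC/dt = Q C_in − Q C − k V C.
This is linear with rate a = Q/V + k = 0.0454771 min⁻¹.
C_ss = Q C_in/(Q + kV) = 0.603049 mol/L; C(t) = C_ss + (C₀ − C_ss) e^(−a t).
C(56.88) = 0.603049 + (-0.603049)·e^(−0.0454771·56.88) = 0.603049 + (-0.603049)·0.0752651 = 0.557661 mol/L.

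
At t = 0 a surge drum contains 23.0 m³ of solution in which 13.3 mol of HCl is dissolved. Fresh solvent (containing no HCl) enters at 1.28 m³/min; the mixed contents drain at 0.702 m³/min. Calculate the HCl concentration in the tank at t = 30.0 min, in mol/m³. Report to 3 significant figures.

0.167 mol/m³

Let m(t) be the amount of HCl. Volume: V(t) = V₀ + (Q_in − Q_out) t = 23.0 + 0.57800 t; V(30.0) = 40.340 m³.
No HCl enters, so dm/dt = −Q_out · (m/V).
Separate: dm/m = −Q_out dt/V(t) ⇒ ln(m/m₀) = −(Q_out/(Q_in−Q_out)) ln(V/V₀).
m = m₀ (V₀/V)^(Q_out/(Q_in−Q_out)) = 13.3 × (23.0/40.340)^(1.2145) = 6.7220 mol.
C = m/V = 6.7220/40.340 = 0.16663 mol/m³.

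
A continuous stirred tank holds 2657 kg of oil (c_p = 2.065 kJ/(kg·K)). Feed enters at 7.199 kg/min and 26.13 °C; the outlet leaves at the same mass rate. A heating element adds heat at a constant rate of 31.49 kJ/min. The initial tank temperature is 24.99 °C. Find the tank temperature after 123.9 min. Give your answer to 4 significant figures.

25.92 °C

M c_p dT/dt = ṁ c_p (T_in − T) + Q̇.
Rearrange: dT/dt = (T_ss − T)/τ with τ = M/ṁ = 369.079 min and T_ss = T_in + Q̇/(ṁ c_p) = 28.2483 °C.
T approaches T_ss exponentially: T(t) = T_ss + (T₀ − T_ss) e^(−t/τ).
T(123.9) = 28.2483 + (-3.25827)·e^(−123.9/369.079) = 28.2483 + (-3.25827)·0.714837 = 25.9191 °C.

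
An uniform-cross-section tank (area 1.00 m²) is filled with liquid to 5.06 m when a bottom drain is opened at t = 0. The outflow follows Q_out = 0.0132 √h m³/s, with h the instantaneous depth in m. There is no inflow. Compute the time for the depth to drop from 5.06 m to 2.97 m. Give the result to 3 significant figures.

With no inflow, A dh/dt = −0.0132 √h.
∫ h^(−1/2) dh = −(0.0132/A) ∫ dt, giving 2√h = 2√h₀ − (0.0132/A) t.
t = 2A(√h₀ − √h)/0.0132 = 2·1.00·(√5.06 − √2.97)/0.0132
  = 2.0000 × (2.2494 − 1.7234) / 0.0132 = 79.708 s.

79.7 s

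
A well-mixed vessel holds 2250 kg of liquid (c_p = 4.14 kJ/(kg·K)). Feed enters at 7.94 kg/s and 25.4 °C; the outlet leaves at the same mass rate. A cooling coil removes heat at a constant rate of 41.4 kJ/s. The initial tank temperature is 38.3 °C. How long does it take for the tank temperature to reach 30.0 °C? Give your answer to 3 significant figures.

250 s

Energy balance: M c_p dT/dt = ṁ c_p (T_in − T) − 41.4.
τ = M/ṁ = 283.38 s; T_ss = T_in − Q̇/(ṁ c_p) = 24.141 °C.
T(t) = T_ss + (T₀ − T_ss) e^(−t/τ). Set T = 30.0:
e^(−t/τ) = (30.0 − 24.141)/(38.3 − 24.141) = 0.41382
t = −283.38 · ln(0.41382) = 250.03 s.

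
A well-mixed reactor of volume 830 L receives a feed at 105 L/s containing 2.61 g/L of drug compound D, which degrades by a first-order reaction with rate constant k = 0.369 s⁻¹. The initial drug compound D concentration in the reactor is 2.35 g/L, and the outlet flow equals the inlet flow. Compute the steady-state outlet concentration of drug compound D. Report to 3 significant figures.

Accumulation = in − out − consumed: V dC/dt = Q C_in − Q C − k V C.
Steady state (dC/dt = 0): C_ss = Q C_in/(Q + kV) = C_in/(1 + kV/Q).
C_ss = 105·2.61/(105 + 0.369·830) = 274.05/411.27 = 0.66635 g/L.

0.666 g/L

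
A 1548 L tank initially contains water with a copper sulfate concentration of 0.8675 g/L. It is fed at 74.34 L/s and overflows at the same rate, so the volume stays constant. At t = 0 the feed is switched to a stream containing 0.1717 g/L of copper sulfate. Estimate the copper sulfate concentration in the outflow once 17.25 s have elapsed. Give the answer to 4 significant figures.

0.4756 g/L

Species balance on the tank: V dC/dt = Q(C_in − C).
Time constant τ = V/Q = 1548/74.34 = 20.8232 s.
C approaches C_in exponentially: C(t) = C_in + (C₀ − C_in) e^(−t/τ).
C(17.25) = 0.1717 + (0.8675 − 0.1717)·e^(−17.25/20.8232) = 0.1717 + (0.695800)·0.436747 = 0.475589 g/L.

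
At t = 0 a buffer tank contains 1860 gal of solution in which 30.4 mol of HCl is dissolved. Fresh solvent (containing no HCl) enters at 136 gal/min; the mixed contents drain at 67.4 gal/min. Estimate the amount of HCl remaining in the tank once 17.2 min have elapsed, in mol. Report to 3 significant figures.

Let m(t) be the amount of HCl. Volume: V(t) = V₀ + (Q_in − Q_out) t = 1860 + 68.600 t; V(17.2) = 3039.9 gal.
No HCl enters, so dm/dt = −Q_out · (m/V).
Separate: dm/m = −Q_out dt/V(t) ⇒ ln(m/m₀) = −(Q_out/(Q_in−Q_out)) ln(V/V₀).
m = m₀ (V₀/V)^(Q_out/(Q_in−Q_out)) = 30.4 × (1860/3039.9)^(0.98251) = 18.761 mol.

18.8 mol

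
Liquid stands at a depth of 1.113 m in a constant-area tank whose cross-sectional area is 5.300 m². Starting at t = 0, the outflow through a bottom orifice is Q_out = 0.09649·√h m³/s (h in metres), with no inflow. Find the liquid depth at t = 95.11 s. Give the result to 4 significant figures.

0.03580 m

A dh/dt = −Q_out = −0.09649 √h.
∫ h^(−1/2) dh = −(0.09649/A) ∫ dt, giving 2√h = 2√h₀ − (0.09649/A) t.
√h = √1.113 − 0.09649·95.11/(2·5.300) = 1.05499 − 0.865770 = 0.189218.
h = 0.189218² = 0.0358034 m.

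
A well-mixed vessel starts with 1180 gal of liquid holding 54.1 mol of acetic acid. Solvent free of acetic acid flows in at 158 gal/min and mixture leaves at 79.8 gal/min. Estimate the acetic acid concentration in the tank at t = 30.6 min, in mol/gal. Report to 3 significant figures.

0.00489 mol/gal

Total volume: dV/dt = Q_in − Q_out = 78.200 gal/min, so V(t) = 1180 + 78.200 t and V(30.6) = 3572.9 gal.
Species balance (pure solvent in): dm/dt = −Q_out · m/V(t).
Separate: dm/m = −Q_out dt/V(t) ⇒ ln(m/m₀) = −(Q_out/(Q_in−Q_out)) ln(V/V₀).
m = m₀ (V₀/V)^(Q_out/(Q_in−Q_out)) = 54.1 × (1180/3572.9)^(1.0205) = 17.467 mol.
C = m/V = 17.467/3572.9 = 0.0048886 mol/gal.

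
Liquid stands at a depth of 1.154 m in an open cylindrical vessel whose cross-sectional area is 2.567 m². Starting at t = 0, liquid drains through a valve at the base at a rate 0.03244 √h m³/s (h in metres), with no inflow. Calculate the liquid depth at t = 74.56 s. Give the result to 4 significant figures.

0.3638 m

With no inflow, A dh/dt = −0.03244 √h.
Separate and integrate: 2(√h − √h₀) = −(0.03244/A) t.
√h = √1.154 − 0.03244·74.56/(2·2.567) = 1.07424 − 0.471119 = 0.603125.
h = 0.603125² = 0.363759 m.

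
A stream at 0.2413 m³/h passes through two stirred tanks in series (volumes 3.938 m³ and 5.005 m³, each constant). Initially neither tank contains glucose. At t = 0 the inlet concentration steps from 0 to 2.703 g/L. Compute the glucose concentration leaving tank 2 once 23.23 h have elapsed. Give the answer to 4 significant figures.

0.9691 g/L

Each tank obeys Vᵢ dCᵢ/dt = Q(Cᵢ₋₁ − Cᵢ), so τᵢ = Vᵢ/Q.
τ₁ = 3.938/0.2413 = 16.3199 h; τ₂ = 5.005/0.2413 = 20.7418 h.
Tank 1: C₁ = C_in(1 − e^(−t/τ₁)). Tank 2 (τ₁ ≠ τ₂): C₂ = C_in[1 − (τ₁ e^(−t/τ₁) − τ₂ e^(−t/τ₂))/(τ₁ − τ₂)].
At t = 23.23: e^(−t/τ₁) = 0.240891, e^(−t/τ₂) = 0.326293.
C₂ = 2.703·[1 − (16.3199·0.240891 − 20.7418·0.326293)/(-4.42188)] = 2.703·0.358511 = 0.969055 g/L.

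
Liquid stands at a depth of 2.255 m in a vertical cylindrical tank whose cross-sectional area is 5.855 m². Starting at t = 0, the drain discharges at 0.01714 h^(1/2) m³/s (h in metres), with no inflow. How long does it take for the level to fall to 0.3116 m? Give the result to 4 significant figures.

With no inflow, A dh/dt = −0.01714 √h.
This is separable: 2 d(√h)/dt = −0.01714/A, so √h = √h₀ − (0.01714/(2A)) t.
t = 2A(√h₀ − √h)/0.01714 = 2·5.855·(√2.255 − √0.3116)/0.01714
  = 11.7100 × (1.50167 − 0.558211) / 0.01714 = 644.565 s.

644.6 s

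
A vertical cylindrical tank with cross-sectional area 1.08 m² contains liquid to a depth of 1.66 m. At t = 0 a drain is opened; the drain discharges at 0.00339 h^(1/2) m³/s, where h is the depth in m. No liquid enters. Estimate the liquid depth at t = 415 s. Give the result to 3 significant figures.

A dh/dt = −Q_out = −0.00339 √h.
∫ h^(−1/2) dh = −(0.00339/A) ∫ dt, giving 2√h = 2√h₀ − (0.00339/A) t.
√h = √1.66 − 0.00339·415/(2·1.08) = 1.2884 − 0.65132 = 0.63709.
h = 0.63709² = 0.40588 m.

0.406 m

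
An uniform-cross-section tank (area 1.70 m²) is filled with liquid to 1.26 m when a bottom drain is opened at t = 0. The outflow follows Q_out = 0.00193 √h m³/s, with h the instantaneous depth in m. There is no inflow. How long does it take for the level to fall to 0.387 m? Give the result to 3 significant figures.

882 s

Unsteady balance on liquid volume: A dh/dt = −0.00193 √h.
∫ h^(−1/2) dh = −(0.00193/A) ∫ dt, giving 2√h = 2√h₀ − (0.00193/A) t.
t = 2A(√h₀ − √h)/0.00193 = 2·1.70·(√1.26 − √0.387)/0.00193
  = 3.4000 × (1.1225 − 0.62209) / 0.00193 = 881.54 s.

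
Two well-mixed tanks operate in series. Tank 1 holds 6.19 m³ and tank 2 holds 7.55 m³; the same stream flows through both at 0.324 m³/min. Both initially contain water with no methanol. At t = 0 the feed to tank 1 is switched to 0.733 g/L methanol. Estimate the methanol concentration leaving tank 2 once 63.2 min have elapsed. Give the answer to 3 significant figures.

0.585 g/L

Each tank obeys Vᵢ dCᵢ/dt = Q(Cᵢ₋₁ − Cᵢ), so τᵢ = Vᵢ/Q.
τ₁ = 6.19/0.324 = 19.105 min; τ₂ = 7.55/0.324 = 23.302 min.
Solving the cascade with C₁(0)=C₂(0)=0 gives C₂(t) = C_in[1 − (τ₁ e^(−t/τ₁) − τ₂ e^(−t/τ₂))/(τ₁ − τ₂)].
At t = 63.2: e^(−t/τ₁) = 0.036588, e^(−t/τ₂) = 0.066393.
C₂ = 0.733·[1 − (19.105·0.036588 − 23.302·0.066393)/(-4.1975)] = 0.733·0.79795 = 0.58490 g/L.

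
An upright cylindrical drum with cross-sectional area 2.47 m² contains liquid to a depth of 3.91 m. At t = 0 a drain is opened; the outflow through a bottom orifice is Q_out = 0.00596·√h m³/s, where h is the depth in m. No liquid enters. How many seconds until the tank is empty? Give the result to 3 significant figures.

With no inflow, A dh/dt = −0.00596 √h.
This is separable: 2 d(√h)/dt = −0.00596/A, so √h = √h₀ − (0.00596/(2A)) t.
Set h = 0: 2√h₀ = (0.00596/A) t_empty ⇒ t_empty = 2A√h₀/0.00596.
t_empty = 2·2.47·√3.91/0.00596 = 4.9400·1.9774/0.00596 = 1639.0 s.

1640 s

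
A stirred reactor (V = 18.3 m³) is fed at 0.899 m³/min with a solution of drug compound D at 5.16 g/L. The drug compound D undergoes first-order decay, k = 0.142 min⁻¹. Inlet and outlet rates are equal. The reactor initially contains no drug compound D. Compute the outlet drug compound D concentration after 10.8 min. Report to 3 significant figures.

Species balance: V dC/dt = Q C_in − Q C − k V C.
This is linear with rate a = Q/V + k = 0.19113 min⁻¹.
C_ss = Q C_in/(Q + kV) = 1.3263 g/L; C(t) = C_ss + (C₀ − C_ss) e^(−a t).
C(10.8) = 1.3263 + (-1.3263)·e^(−0.19113·10.8) = 1.3263 + (-1.3263)·0.12693 = 1.1580 g/L.

1.16 g/L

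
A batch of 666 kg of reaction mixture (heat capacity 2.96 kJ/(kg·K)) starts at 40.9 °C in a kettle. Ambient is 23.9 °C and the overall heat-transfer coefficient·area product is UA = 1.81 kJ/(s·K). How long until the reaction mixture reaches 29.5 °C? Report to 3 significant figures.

M c_p dT/dt = −UA(T − T_amb).
τ = M c_p/UA = 1089.1 s; T_ss = T_amb = 23.900 °C.
T(t) = T_ss + (T₀ − T_ss)e^(−t/τ); set T = 29.5:
t = −τ ln[(T − T_ss)/(T₀ − T_ss)] = −1089.1 · ln(0.32941) = 1209.4 s.

1210 s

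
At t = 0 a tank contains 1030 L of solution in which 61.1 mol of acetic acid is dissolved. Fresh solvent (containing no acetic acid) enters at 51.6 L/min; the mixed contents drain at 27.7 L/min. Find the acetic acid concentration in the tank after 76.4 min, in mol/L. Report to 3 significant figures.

Total volume: dV/dt = Q_in − Q_out = 23.900 L/min, so V(t) = 1030 + 23.900 t and V(76.4) = 2856.0 L.
Solute balance: dm/dt = 0 − Q_out C = −Q_out m/V(t).
Separate: dm/m = −Q_out dt/V(t) ⇒ ln(m/m₀) = −(Q_out/(Q_in−Q_out)) ln(V/V₀).
m = m₀ (V₀/V)^(Q_out/(Q_in−Q_out)) = 61.1 × (1030/2856.0)^(1.1590) = 18.737 mol.
C = m/V = 18.737/2856.0 = 0.0065607 mol/L.

0.00656 mol/L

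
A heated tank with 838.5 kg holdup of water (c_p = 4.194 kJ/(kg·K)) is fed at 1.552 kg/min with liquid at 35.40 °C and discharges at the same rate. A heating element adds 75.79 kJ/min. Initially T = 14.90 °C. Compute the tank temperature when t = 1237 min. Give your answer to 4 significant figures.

Unsteady energy balance on the tank contents: M c_p dT/dt = ṁ c_p (T_in − T) + 75.79.
τ = M/ṁ = 540.271 min; T_ss = T_in + Q̇/(ṁ c_p) = 35.40 + 75.79/(1.552·4.194) = 47.0437 °C.
T approaches T_ss exponentially: T(t) = T_ss + (T₀ − T_ss) e^(−t/τ).
T(1237) = 47.0437 + (-32.1437)·e^(−1237/540.271) = 47.0437 + (-32.1437)·0.101308 = 43.7873 °C.

43.79 °C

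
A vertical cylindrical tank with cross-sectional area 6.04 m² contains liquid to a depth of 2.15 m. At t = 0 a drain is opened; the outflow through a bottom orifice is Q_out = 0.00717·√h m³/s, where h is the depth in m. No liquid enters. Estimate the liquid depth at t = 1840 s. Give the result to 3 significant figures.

0.140 m

Mass balance (ρ constant): A dh/dt = −0.00717 √h.
Separate and integrate: 2(√h − √h₀) = −(0.00717/A) t.
√h = √2.15 − 0.00717·1840/(2·6.04) = 1.4663 − 1.0921 = 0.37417.
h = 0.37417² = 0.14000 m.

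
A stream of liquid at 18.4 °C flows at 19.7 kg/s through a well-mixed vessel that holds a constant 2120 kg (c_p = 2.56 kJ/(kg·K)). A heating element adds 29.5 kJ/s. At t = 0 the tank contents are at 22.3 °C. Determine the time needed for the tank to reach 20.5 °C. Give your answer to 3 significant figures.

84.3 s

M c_p dT/dt = ṁ c_p (T_in − T) + Q̇.
τ = M/ṁ = 107.61 s; T_ss = T_in + Q̇/(ṁ c_p) = 18.985 °C.
T(t) = T_ss + (T₀ − T_ss) e^(−t/τ). Set T = 20.5:
e^(−t/τ) = (20.5 − 18.985)/(22.3 − 18.985) = 0.45702
t = −107.61 · ln(0.45702) = 84.264 s.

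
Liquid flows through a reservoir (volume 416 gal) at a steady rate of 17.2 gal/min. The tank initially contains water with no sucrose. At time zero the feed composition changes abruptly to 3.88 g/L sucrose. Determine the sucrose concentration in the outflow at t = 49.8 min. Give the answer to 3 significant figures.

Transient balance on the dissolved component: V dC/dt = Q(C_in − C).
So dC/dt = (C_in − C)/τ with τ = V/Q = 416/17.2 = 24.186 min.
Integrating: C(t) = C_in + (C₀ − C_in) e^(−t/τ).
C(49.8) = 3.88 + (0 − 3.88)·e^(−49.8/24.186) = 3.88 + (-3.8800)·0.12758 = 3.3850 g/L.

3.39 g/L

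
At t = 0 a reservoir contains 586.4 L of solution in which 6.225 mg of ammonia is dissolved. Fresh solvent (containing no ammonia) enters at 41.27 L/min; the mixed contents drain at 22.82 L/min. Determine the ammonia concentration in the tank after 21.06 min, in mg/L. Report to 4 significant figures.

Let m(t) be the amount of ammonia. Volume: V(t) = V₀ + (Q_in − Q_out) t = 586.4 + 18.4500 t; V(21.06) = 974.957 L.
No ammonia enters, so dm/dt = −Q_out · (m/V).
Separate: dm/m = −Q_out dt/V(t) ⇒ ln(m/m₀) = −(Q_out/(Q_in−Q_out)) ln(V/V₀).
m = m₀ (V₀/V)^(Q_out/(Q_in−Q_out)) = 6.225 × (586.4/974.957)^(1.23686) = 3.31934 mg.
C = m/V = 3.31934/974.957 = 0.00340460 mg/L.

0.003405 mg/L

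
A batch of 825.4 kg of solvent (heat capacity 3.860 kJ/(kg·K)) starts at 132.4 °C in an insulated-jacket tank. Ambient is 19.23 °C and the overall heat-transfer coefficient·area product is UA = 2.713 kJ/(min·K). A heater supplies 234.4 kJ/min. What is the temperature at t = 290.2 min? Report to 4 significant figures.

Energy balance: M c_p dT/dt = −UA(T − T_amb) + Q̇.
dT/dt = (T_ss − T)/τ with T_ss = T_amb + Q̇/UA = 19.23 + 234.4/2.713 = 105.629 °C, τ = M c_p/UA = 825.4·3.860/2.713 = 1174.36 min.
Solution: T(t) = T_ss + (T₀ − T_ss) e^(−t/τ).
T(290.2) = 105.629 + (26.7712)·0.781053 = 126.539 °C.

126.5 °C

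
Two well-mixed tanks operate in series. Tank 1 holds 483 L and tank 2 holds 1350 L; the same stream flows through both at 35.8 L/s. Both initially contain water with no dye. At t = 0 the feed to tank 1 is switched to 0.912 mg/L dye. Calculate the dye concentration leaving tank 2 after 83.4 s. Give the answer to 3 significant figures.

Each tank obeys Vᵢ dCᵢ/dt = Q(Cᵢ₋₁ − Cᵢ), so τᵢ = Vᵢ/Q.
τ₁ = 483/35.8 = 13.492 s; τ₂ = 1350/35.8 = 37.709 s.
Tank 1: C₁ = C_in(1 − e^(−t/τ₁)). Tank 2 (τ₁ ≠ τ₂): C₂ = C_in[1 − (τ₁ e^(−t/τ₁) − τ₂ e^(−t/τ₂))/(τ₁ − τ₂)].
At t = 83.4: e^(−t/τ₁) = 0.0020671, e^(−t/τ₂) = 0.10952.
C₂ = 0.912·[1 − (13.492·0.0020671 − 37.709·0.10952)/(-24.218)] = 0.912·0.83062 = 0.75752 mg/L.

0.758 mg/L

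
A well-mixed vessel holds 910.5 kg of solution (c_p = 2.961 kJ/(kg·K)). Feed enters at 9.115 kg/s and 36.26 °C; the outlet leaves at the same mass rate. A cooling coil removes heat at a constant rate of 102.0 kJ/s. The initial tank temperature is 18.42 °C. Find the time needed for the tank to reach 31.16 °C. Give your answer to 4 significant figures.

236.3 s

Unsteady energy balance on the tank contents: M c_p dT/dt = ṁ c_p (T_in − T) − 102.0.
τ = M/ṁ = 99.8903 s; T_ss = T_in − Q̇/(ṁ c_p) = 32.4808 °C.
T(t) = T_ss + (T₀ − T_ss) e^(−t/τ). Set T = 31.16:
e^(−t/τ) = (31.16 − 32.4808)/(18.42 − 32.4808) = 0.0939320
t = −99.8903 · ln(0.0939320) = 236.259 s.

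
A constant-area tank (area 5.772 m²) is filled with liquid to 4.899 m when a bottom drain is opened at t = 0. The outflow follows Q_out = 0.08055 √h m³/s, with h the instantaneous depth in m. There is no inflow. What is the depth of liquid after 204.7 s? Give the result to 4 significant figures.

0.6163 m

Accumulation of liquid (constant cross-section A): A dh/dt = −0.08055 √h.
∫ h^(−1/2) dh = −(0.08055/A) ∫ dt, giving 2√h = 2√h₀ − (0.08055/A) t.
√h = √4.899 − 0.08055·204.7/(2·5.772) = 2.21337 − 1.42833 = 0.785043.
h = 0.785043² = 0.616293 m.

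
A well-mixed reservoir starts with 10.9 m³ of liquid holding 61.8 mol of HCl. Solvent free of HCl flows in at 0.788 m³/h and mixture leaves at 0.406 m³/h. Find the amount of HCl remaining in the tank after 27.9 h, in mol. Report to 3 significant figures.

29.9 mol

Let m(t) be the amount of HCl. Volume: V(t) = V₀ + (Q_in − Q_out) t = 10.9 + 0.38200 t; V(27.9) = 21.558 m³.
Species balance (pure solvent in): dm/dt = −Q_out · m/V(t).
dm/m = −Q_out dt/(V₀ + 0.38200 t); integrating gives ln(m/m₀) = −(Q_out/(Q_in−Q_out)) ln(V/V₀).
m = m₀ (V₀/V)^(Q_out/(Q_in−Q_out)) = 61.8 × (10.9/21.558)^(1.0628) = 29.937 mol.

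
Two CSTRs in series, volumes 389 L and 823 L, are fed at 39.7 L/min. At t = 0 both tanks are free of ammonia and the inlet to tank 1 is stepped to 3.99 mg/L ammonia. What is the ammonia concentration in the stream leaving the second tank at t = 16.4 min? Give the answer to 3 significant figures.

Species balance on tank i: dCᵢ/dt = (Cᵢ₋₁ − Cᵢ)/τᵢ with τᵢ = Vᵢ/Q.
τ₁ = 389/39.7 = 9.7985 min; τ₂ = 823/39.7 = 20.730 min.
Tank 1: C₁ = C_in(1 − e^(−t/τ₁)). Tank 2 (τ₁ ≠ τ₂): C₂ = C_in[1 − (τ₁ e^(−t/τ₁) − τ₂ e^(−t/τ₂))/(τ₁ − τ₂)].
At t = 16.4: e^(−t/τ₁) = 0.18755, e^(−t/τ₂) = 0.45334.
C₂ = 3.99·[1 − (9.7985·0.18755 − 20.730·0.45334)/(-10.932)] = 3.99·0.30842 = 1.2306 mg/L.

1.23 mg/L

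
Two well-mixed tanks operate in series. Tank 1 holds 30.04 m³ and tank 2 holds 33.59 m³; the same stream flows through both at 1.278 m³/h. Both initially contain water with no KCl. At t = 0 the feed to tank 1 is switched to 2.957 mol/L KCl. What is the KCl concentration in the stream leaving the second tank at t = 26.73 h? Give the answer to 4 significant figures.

0.8627 mol/L

Each tank obeys Vᵢ dCᵢ/dt = Q(Cᵢ₋₁ − Cᵢ), so τᵢ = Vᵢ/Q.
τ₁ = 30.04/1.278 = 23.5055 h; τ₂ = 33.59/1.278 = 26.2833 h.
Solving the cascade with C₁(0)=C₂(0)=0 gives C₂(t) = C_in[1 − (τ₁ e^(−t/τ₁) − τ₂ e^(−t/τ₂))/(τ₁ − τ₂)].
At t = 26.73: e^(−t/τ₁) = 0.320722, e^(−t/τ₂) = 0.361679.
C₂ = 2.957·[1 − (23.5055·0.320722 − 26.2833·0.361679)/(-2.77778)] = 2.957·0.291738 = 0.862669 mol/L.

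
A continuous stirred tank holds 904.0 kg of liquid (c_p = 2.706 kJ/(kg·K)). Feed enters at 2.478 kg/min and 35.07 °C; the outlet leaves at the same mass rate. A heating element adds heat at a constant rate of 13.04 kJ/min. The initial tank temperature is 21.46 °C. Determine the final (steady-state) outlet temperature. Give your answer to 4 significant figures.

37.01 °C

M c_p dT/dt = ṁ c_p (T_in − T) + Q̇.
At steady state dT/dt = 0 ⇒ T_ss = T_in + Q̇/(ṁ c_p) = 35.07 + 13.04/(2.478·2.706) = 37.0147 °C.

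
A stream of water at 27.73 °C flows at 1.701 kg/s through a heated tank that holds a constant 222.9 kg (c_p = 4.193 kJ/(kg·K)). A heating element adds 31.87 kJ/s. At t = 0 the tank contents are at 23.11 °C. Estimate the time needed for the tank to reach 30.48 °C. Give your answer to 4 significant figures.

218.3 s

M c_p dT/dt = ṁ c_p (T_in − T) + Q̇.
τ = M/ṁ = 131.041 s; T_ss = T_in + Q̇/(ṁ c_p) = 32.1984 °C.
T(t) = T_ss + (T₀ − T_ss) e^(−t/τ). Set T = 30.48:
e^(−t/τ) = (30.48 − 32.1984)/(23.11 − 32.1984) = 0.189077
t = −131.041 · ln(0.189077) = 218.261 s.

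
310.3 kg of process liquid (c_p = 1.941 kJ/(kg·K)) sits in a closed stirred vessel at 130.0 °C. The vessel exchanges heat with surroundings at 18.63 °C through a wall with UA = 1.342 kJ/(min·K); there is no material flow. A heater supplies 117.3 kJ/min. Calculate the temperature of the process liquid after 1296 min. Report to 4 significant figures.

Lumped-capacitance energy balance: M c_p dT/dt = UA(T_amb − T) + Q̇.
dT/dt = (T_ss − T)/τ with T_ss = T_amb + Q̇/UA = 18.63 + 117.3/1.342 = 106.037 °C, τ = M c_p/UA = 310.3·1.941/1.342 = 448.802 min.
This is linear first-order; T(t) = T_ss + (T₀ − T_ss) e^(−t/τ).
T(1296) = 106.037 + (23.9631)·0.0557049 = 107.372 °C.

107.4 °C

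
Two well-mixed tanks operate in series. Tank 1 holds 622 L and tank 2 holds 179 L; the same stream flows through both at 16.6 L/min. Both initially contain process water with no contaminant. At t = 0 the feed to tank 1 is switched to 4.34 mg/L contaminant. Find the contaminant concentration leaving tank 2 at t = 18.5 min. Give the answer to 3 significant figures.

Species balance on tank i: dCᵢ/dt = (Cᵢ₋₁ − Cᵢ)/τᵢ with τᵢ = Vᵢ/Q.
τ₁ = 622/16.6 = 37.470 min; τ₂ = 179/16.6 = 10.783 min.
Tank 1: C₁ = C_in(1 − e^(−t/τ₁)). Tank 2 (τ₁ ≠ τ₂): C₂ = C_in[1 − (τ₁ e^(−t/τ₁) − τ₂ e^(−t/τ₂))/(τ₁ − τ₂)].
At t = 18.5: e^(−t/τ₁) = 0.61035, e^(−t/τ₂) = 0.17985.
C₂ = 4.34·[1 − (37.470·0.61035 − 10.783·0.17985)/(26.687)] = 4.34·0.21571 = 0.93616 mg/L.

0.936 mg/L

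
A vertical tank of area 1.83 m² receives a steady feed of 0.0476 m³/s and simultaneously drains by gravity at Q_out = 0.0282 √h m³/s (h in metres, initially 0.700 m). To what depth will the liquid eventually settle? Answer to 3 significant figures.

Volume balance on the tank: A dh/dt = Q_in − 0.0282 √h. At steady state dh/dt = 0:
Q_in = 0.0282 √h_ss ⇒ √h_ss = 0.0476/0.0282 = 1.6879.
h_ss = 1.6879² = 2.8492 m. (Since h₀ = 0.700 m < h_ss, the level will rise toward this value.)

2.85 m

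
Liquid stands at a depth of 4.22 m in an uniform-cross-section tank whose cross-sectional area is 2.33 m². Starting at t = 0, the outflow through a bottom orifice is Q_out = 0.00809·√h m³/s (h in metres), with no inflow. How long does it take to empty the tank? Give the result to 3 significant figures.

1180 s

A dh/dt = −Q_out = −0.00809 √h.
∫ h^(−1/2) dh = −(0.00809/A) ∫ dt, giving 2√h = 2√h₀ − (0.00809/A) t.
Set h = 0: 2√h₀ = (0.00809/A) t_empty ⇒ t_empty = 2A√h₀/0.00809.
t_empty = 2·2.33·√4.22/0.00809 = 4.6600·2.0543/0.00809 = 1183.3 s.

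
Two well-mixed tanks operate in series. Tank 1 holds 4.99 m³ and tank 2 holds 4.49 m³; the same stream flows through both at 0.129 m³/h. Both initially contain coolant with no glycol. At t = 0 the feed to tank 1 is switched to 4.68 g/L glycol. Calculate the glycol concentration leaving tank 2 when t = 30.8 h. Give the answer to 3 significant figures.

Species balance on tank i: dCᵢ/dt = (Cᵢ₋₁ − Cᵢ)/τᵢ with τᵢ = Vᵢ/Q.
τ₁ = 4.99/0.129 = 38.682 h; τ₂ = 4.49/0.129 = 34.806 h.
Tank 1: C₁ = C_in(1 − e^(−t/τ₁)). Tank 2 (τ₁ ≠ τ₂): C₂ = C_in[1 − (τ₁ e^(−t/τ₁) − τ₂ e^(−t/τ₂))/(τ₁ − τ₂)].
At t = 30.8: e^(−t/τ₁) = 0.45103, e^(−t/τ₂) = 0.41276.
C₂ = 4.68·[1 − (38.682·0.45103 − 34.806·0.41276)/(3.8760)] = 4.68·0.20532 = 0.96087 g/L.

0.961 g/L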